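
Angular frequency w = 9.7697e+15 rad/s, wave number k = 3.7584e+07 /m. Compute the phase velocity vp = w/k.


vp = w / k
= 9.7697e+15 / 3.7584e+07
= 2.5994e+08 m/s

2.5994e+08


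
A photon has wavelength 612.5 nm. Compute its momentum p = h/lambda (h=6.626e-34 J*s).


p = h / lambda
= 6.626e-34 / (612.5e-9)
= 6.626e-34 / 6.1250e-07
= 1.0818e-27 kg*m/s

1.0818e-27


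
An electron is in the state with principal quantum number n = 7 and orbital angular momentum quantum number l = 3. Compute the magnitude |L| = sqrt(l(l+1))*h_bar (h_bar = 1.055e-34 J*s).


L = sqrt(l*(l+1)) * h_bar
= sqrt(3 * 4) * 1.055e-34
= sqrt(12) * 1.055e-34
= 3.4641 * 1.055e-34
= 3.6546e-34 J*s

3.6546e-34


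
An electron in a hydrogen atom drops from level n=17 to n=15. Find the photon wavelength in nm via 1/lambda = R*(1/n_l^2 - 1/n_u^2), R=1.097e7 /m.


1/lambda = R * (1/n_l^2 - 1/n_u^2)
= 1.097e7 * (1/15^2 - 1/17^2)
= 1.097e7 * (0.004444 - 0.00346)
= 1.097e7 * 0.000984
= 1.0797e+04 /m
lambda = 1 / 1.0797e+04 = 92617.6504 nm

92617.6504


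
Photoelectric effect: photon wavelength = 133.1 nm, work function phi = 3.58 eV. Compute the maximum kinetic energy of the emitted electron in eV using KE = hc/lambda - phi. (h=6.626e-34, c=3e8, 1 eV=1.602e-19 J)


E_photon = hc / lambda
= (6.626e-34)(3e8) / (133.1e-9)
= 1.4935e-18 J
= 9.3225 eV
KE = E_photon - phi
= 9.3225 - 3.58
= 5.7425 eV

5.7425


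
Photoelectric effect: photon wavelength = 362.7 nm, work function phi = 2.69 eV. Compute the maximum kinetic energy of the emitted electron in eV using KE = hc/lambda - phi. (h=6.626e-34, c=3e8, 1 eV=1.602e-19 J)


E_photon = hc / lambda
= (6.626e-34)(3e8) / (362.7e-9)
= 5.4806e-19 J
= 3.4211 eV
KE = E_photon - phi
= 3.4211 - 2.69
= 0.7311 eV

0.7311


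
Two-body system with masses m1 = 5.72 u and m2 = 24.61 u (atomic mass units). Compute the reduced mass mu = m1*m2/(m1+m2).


mu = m1 * m2 / (m1 + m2)
= 5.72 * 24.61 / (5.72 + 24.61)
= 140.7692 / 30.33
= 4.6413 u

4.6413


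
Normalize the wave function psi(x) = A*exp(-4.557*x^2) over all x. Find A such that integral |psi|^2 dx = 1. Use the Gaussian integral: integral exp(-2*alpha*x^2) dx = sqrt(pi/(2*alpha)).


integral |psi|^2 dx = A^2 * sqrt(pi/(2*alpha)) = 1
A^2 = sqrt(2*alpha/pi)
= sqrt(2 * 4.557 / pi)
= 1.703255
A = sqrt(1.703255)
= 1.3051

1.3051


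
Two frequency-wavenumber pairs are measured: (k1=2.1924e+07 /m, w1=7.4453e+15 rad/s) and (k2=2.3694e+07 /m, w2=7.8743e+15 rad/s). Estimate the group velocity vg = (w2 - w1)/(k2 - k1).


vg = (w2 - w1) / (k2 - k1)
= (7.8743e+15 - 7.4453e+15) / (2.3694e+07 - 2.1924e+07)
= 4.2900e+14 / 1.7700e+06
= 2.4237e+08 m/s

2.4237e+08


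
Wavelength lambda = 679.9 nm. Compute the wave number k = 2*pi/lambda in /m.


k = 2 * pi / lambda
= 6.2832 / (679.9e-9)
= 6.2832 / 6.7990e-07
= 9.2413e+06 /m

9.2413e+06


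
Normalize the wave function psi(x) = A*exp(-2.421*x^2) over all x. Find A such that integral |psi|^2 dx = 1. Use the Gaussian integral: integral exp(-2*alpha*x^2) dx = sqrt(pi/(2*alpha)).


integral |psi|^2 dx = A^2 * sqrt(pi/(2*alpha)) = 1
A^2 = sqrt(2*alpha/pi)
= sqrt(2 * 2.421 / pi)
= 1.241474
A = sqrt(1.241474)
= 1.1142

1.1142


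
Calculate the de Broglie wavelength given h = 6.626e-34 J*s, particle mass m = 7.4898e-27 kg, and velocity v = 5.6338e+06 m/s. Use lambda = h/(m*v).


lambda = h / (m * v)
= 6.626e-34 / (7.4898e-27 * 5.6338e+06)
= 6.626e-34 / 4.2196e-20
= 1.5703e-14 m

1.5703e-14


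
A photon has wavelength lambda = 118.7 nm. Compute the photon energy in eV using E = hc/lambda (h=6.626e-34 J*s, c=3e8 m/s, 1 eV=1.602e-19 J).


E = hc / lambda
= (6.626e-34)(3e8) / (118.7e-9)
= 1.9878e-25 / 1.1870e-07
= 1.6746e-18 J
Converting to eV: 1.6746e-18 / 1.602e-19
= 10.4534 eV

10.4534


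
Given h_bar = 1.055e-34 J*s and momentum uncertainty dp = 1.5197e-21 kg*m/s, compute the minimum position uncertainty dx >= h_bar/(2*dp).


dx = h_bar / (2 * dp)
= 1.055e-34 / (2 * 1.5197e-21)
= 1.055e-34 / 3.0394e-21
= 3.4711e-14 m

3.4711e-14


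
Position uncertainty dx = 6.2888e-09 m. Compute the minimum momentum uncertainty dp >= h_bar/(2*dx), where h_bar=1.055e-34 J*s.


dp = h_bar / (2 * dx)
= 1.055e-34 / (2 * 6.2888e-09)
= 1.055e-34 / 1.2578e-08
= 8.3879e-27 kg*m/s

8.3879e-27


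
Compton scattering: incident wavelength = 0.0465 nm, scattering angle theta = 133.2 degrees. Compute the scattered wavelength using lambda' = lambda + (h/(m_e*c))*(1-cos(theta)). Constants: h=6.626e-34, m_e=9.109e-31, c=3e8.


Compton wavelength: h/(m_e*c) = 2.4247e-12 m
d_lambda = 2.4247e-12 * (1 - cos(133.2 deg))
= 2.4247e-12 * 1.684547
= 4.0845e-12 m = 0.004085 nm
lambda' = 0.0465 + 0.004085
= 0.050585 nm

0.050585


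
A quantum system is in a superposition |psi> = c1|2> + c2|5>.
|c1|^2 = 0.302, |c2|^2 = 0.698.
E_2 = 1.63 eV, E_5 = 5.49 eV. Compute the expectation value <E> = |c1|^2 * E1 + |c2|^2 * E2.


<E> = |c1|^2 * E1 + |c2|^2 * E2
= 0.302 * 1.63 + 0.698 * 5.49
= 0.4923 + 3.832
= 4.3243 eV

4.3243


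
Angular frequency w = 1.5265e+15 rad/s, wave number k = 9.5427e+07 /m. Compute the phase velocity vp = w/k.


vp = w / k
= 1.5265e+15 / 9.5427e+07
= 1.5997e+07 m/s

1.5997e+07


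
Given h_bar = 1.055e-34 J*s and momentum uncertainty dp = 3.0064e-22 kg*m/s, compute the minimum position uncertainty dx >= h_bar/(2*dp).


dx = h_bar / (2 * dp)
= 1.055e-34 / (2 * 3.0064e-22)
= 1.055e-34 / 6.0128e-22
= 1.7546e-13 m

1.7546e-13


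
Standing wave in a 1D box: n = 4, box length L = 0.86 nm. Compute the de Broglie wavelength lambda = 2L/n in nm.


lambda = 2L / n
= 2 * 0.86 / 4
= 1.72 / 4
= 0.43 nm

0.43


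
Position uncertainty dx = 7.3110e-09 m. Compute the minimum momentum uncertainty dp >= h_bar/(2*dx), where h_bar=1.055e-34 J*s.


dp = h_bar / (2 * dx)
= 1.055e-34 / (2 * 7.3110e-09)
= 1.055e-34 / 1.4622e-08
= 7.2152e-27 kg*m/s

7.2152e-27


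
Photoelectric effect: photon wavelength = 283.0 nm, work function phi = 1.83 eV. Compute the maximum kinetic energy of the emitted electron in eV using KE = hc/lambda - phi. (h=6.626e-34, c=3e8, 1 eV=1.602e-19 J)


E_photon = hc / lambda
= (6.626e-34)(3e8) / (283.0e-9)
= 7.0240e-19 J
= 4.3845 eV
KE = E_photon - phi
= 4.3845 - 1.83
= 2.5545 eV

2.5545


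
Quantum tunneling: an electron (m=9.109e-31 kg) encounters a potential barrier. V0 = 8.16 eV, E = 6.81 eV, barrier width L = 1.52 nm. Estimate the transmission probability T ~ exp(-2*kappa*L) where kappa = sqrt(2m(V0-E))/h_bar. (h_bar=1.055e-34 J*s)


V0 - E = 1.35 eV = 2.1627e-19 J
kappa = sqrt(2 * m * (V0-E)) / h_bar
= sqrt(2 * 9.109e-31 * 2.1627e-19) / 1.055e-34
= 5.9497e+09 /m
2*kappa*L = 2 * 5.9497e+09 * 1.52e-9
= 18.0871
T = exp(-18.0871) = 1.395919e-08

1.395919e-08


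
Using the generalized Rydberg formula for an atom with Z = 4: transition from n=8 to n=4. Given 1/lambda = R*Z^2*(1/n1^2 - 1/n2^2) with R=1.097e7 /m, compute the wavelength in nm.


1/lambda = R * Z^2 * (1/n1^2 - 1/n2^2)
= 1.097e7 * 4^2 * (1/4^2 - 1/8^2)
= 1.097e7 * 16 * (0.0625 - 0.015625)
= 8.2275e+06 /m
lambda = 1 / 8.2275e+06
= 121.5436 nm

121.5436


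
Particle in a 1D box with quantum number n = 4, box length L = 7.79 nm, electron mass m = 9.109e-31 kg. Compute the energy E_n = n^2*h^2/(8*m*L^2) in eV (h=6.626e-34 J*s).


E = n^2 * h^2 / (8 * m * L^2)
= 4^2 * (6.626e-34)^2 / (8 * 9.109e-31 * (7.79e-9)^2)
= 16 * 4.3904e-67 / (8 * 9.109e-31 * 6.0684e-17)
= 1.5885e-20 J
= 0.0992 eV

0.0992


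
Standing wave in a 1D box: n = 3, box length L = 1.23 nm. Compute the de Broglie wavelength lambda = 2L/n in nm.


lambda = 2L / n
= 2 * 1.23 / 3
= 2.46 / 3
= 0.82 nm

0.82


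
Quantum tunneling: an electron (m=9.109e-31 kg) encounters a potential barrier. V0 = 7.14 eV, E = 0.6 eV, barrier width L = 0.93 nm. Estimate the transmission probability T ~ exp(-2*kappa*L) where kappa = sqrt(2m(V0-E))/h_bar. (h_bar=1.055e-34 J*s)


V0 - E = 6.54 eV = 1.0477e-18 J
kappa = sqrt(2 * m * (V0-E)) / h_bar
= sqrt(2 * 9.109e-31 * 1.0477e-18) / 1.055e-34
= 1.3095e+10 /m
2*kappa*L = 2 * 1.3095e+10 * 0.93e-9
= 24.3574
T = exp(-24.3574) = 2.640674e-11

2.640674e-11


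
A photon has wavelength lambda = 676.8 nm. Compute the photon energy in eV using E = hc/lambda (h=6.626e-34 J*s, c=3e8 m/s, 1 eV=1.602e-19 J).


E = hc / lambda
= (6.626e-34)(3e8) / (676.8e-9)
= 1.9878e-25 / 6.7680e-07
= 2.9371e-19 J
Converting to eV: 2.9371e-19 / 1.602e-19
= 1.8334 eV

1.8334


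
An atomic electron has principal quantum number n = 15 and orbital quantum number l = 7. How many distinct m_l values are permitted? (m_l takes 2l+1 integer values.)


m_l ranges from -l to +l in integer steps
So m_l goes from -7 to +7
Count = 2l + 1 = 2*7 + 1
= 15

15


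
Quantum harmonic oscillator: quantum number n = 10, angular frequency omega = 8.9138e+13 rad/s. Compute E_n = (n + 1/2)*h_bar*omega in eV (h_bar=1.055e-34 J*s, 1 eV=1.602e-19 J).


E = (n + 1/2) * h_bar * omega
= (10 + 0.5) * 1.055e-34 * 8.9138e+13
= 10.5 * 9.4041e-21
= 9.8743e-20 J
= 0.6164 eV

0.6164


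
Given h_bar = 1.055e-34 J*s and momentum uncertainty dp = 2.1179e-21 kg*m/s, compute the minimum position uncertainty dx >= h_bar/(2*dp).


dx = h_bar / (2 * dp)
= 1.055e-34 / (2 * 2.1179e-21)
= 1.055e-34 / 4.2358e-21
= 2.4907e-14 m

2.4907e-14


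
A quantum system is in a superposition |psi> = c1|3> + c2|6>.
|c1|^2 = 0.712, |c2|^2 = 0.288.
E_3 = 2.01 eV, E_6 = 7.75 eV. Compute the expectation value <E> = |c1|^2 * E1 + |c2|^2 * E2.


<E> = |c1|^2 * E1 + |c2|^2 * E2
= 0.712 * 2.01 + 0.288 * 7.75
= 1.4311 + 2.232
= 3.6631 eV

3.6631


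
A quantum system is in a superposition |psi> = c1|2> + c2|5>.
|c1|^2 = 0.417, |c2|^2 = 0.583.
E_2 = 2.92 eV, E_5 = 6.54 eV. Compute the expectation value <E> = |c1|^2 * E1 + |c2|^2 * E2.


<E> = |c1|^2 * E1 + |c2|^2 * E2
= 0.417 * 2.92 + 0.583 * 6.54
= 1.2176 + 3.8128
= 5.0305 eV

5.0305


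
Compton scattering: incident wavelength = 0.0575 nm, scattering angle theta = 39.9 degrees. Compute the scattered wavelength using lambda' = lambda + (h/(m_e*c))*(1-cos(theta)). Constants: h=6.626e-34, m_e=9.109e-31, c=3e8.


Compton wavelength: h/(m_e*c) = 2.4247e-12 m
d_lambda = 2.4247e-12 * (1 - cos(39.9 deg))
= 2.4247e-12 * 0.232835
= 5.6456e-13 m = 0.000565 nm
lambda' = 0.0575 + 0.000565
= 0.058065 nm

0.058065


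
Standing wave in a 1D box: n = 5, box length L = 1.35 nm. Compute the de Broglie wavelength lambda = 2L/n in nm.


lambda = 2L / n
= 2 * 1.35 / 5
= 2.7 / 5
= 0.54 nm

0.54


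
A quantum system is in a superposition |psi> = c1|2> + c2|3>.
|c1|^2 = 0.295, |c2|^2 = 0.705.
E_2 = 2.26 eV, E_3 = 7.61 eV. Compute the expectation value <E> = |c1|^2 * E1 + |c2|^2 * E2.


<E> = |c1|^2 * E1 + |c2|^2 * E2
= 0.295 * 2.26 + 0.705 * 7.61
= 0.6667 + 5.3651
= 6.0317 eV

6.0317


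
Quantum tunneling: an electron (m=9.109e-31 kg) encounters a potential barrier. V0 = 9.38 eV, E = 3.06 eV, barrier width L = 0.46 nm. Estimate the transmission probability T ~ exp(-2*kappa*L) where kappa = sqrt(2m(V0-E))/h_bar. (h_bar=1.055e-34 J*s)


V0 - E = 6.32 eV = 1.0125e-18 J
kappa = sqrt(2 * m * (V0-E)) / h_bar
= sqrt(2 * 9.109e-31 * 1.0125e-18) / 1.055e-34
= 1.2873e+10 /m
2*kappa*L = 2 * 1.2873e+10 * 0.46e-9
= 11.8434
T = exp(-11.8434) = 7.186000e-06

7.186000e-06


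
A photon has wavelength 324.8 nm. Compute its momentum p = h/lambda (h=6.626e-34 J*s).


p = h / lambda
= 6.626e-34 / (324.8e-9)
= 6.626e-34 / 3.2480e-07
= 2.0400e-27 kg*m/s

2.0400e-27


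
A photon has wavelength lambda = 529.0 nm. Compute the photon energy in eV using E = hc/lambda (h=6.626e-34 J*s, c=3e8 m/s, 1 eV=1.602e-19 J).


E = hc / lambda
= (6.626e-34)(3e8) / (529.0e-9)
= 1.9878e-25 / 5.2900e-07
= 3.7577e-19 J
Converting to eV: 3.7577e-19 / 1.602e-19
= 2.3456 eV

2.3456


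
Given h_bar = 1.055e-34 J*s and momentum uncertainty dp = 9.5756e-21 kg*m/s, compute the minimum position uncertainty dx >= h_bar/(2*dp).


dx = h_bar / (2 * dp)
= 1.055e-34 / (2 * 9.5756e-21)
= 1.055e-34 / 1.9151e-20
= 5.5088e-15 m

5.5088e-15


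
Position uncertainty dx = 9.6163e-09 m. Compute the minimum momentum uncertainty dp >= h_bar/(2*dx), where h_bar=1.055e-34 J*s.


dp = h_bar / (2 * dx)
= 1.055e-34 / (2 * 9.6163e-09)
= 1.055e-34 / 1.9233e-08
= 5.4855e-27 kg*m/s

5.4855e-27


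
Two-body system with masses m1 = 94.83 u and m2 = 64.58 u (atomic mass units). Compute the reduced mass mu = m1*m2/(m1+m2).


mu = m1 * m2 / (m1 + m2)
= 94.83 * 64.58 / (94.83 + 64.58)
= 6124.1214 / 159.41
= 38.4174 u

38.4174


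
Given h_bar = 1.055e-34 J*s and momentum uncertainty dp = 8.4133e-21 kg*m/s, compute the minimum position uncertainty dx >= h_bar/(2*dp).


dx = h_bar / (2 * dp)
= 1.055e-34 / (2 * 8.4133e-21)
= 1.055e-34 / 1.6827e-20
= 6.2698e-15 m

6.2698e-15


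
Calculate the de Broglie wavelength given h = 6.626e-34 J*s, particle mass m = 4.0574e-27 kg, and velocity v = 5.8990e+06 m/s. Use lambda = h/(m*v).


lambda = h / (m * v)
= 6.626e-34 / (4.0574e-27 * 5.8990e+06)
= 6.626e-34 / 2.3935e-20
= 2.7684e-14 m

2.7684e-14


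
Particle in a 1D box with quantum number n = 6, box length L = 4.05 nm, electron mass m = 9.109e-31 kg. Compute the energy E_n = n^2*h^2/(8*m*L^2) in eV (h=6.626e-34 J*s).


E = n^2 * h^2 / (8 * m * L^2)
= 6^2 * (6.626e-34)^2 / (8 * 9.109e-31 * (4.05e-9)^2)
= 36 * 4.3904e-67 / (8 * 9.109e-31 * 1.6402e-17)
= 1.3223e-19 J
= 0.8254 eV

0.8254


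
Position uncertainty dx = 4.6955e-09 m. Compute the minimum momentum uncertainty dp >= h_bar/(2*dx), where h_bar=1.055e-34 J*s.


dp = h_bar / (2 * dx)
= 1.055e-34 / (2 * 4.6955e-09)
= 1.055e-34 / 9.3910e-09
= 1.1234e-26 kg*m/s

1.1234e-26


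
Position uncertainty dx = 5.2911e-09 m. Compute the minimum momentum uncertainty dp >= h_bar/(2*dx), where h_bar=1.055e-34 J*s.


dp = h_bar / (2 * dx)
= 1.055e-34 / (2 * 5.2911e-09)
= 1.055e-34 / 1.0582e-08
= 9.9696e-27 kg*m/s

9.9696e-27


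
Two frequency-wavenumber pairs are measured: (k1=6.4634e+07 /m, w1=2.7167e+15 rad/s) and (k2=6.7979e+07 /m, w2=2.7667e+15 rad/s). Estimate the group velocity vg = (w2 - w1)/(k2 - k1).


vg = (w2 - w1) / (k2 - k1)
= (2.7667e+15 - 2.7167e+15) / (6.7979e+07 - 6.4634e+07)
= 5.0000e+13 / 3.3450e+06
= 1.4948e+07 m/s

1.4948e+07


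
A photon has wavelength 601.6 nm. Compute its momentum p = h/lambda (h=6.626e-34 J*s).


p = h / lambda
= 6.626e-34 / (601.6e-9)
= 6.626e-34 / 6.0160e-07
= 1.1014e-27 kg*m/s

1.1014e-27


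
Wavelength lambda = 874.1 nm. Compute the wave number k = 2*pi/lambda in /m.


k = 2 * pi / lambda
= 6.2832 / (874.1e-9)
= 6.2832 / 8.7410e-07
= 7.1882e+06 /m

7.1882e+06


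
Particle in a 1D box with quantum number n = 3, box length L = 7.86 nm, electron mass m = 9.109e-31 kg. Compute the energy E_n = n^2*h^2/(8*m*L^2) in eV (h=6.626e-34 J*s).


E = n^2 * h^2 / (8 * m * L^2)
= 3^2 * (6.626e-34)^2 / (8 * 9.109e-31 * (7.86e-9)^2)
= 9 * 4.3904e-67 / (8 * 9.109e-31 * 6.1780e-17)
= 8.7769e-21 J
= 0.0548 eV

0.0548


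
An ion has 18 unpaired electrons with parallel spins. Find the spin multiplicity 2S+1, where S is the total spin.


Total spin S = N * (1/2) = 18 * 0.5 = 9.0
Spin multiplicity = 2S + 1
= 2 * 9.0 + 1
= 19

19


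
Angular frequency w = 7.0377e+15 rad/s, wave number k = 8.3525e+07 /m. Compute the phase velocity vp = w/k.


vp = w / k
= 7.0377e+15 / 8.3525e+07
= 8.4259e+07 m/s

8.4259e+07


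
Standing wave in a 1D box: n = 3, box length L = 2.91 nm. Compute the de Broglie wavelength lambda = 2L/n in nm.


lambda = 2L / n
= 2 * 2.91 / 3
= 5.82 / 3
= 1.94 nm

1.94


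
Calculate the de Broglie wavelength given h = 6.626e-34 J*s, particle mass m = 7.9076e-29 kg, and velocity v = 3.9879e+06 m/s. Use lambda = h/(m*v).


lambda = h / (m * v)
= 6.626e-34 / (7.9076e-29 * 3.9879e+06)
= 6.626e-34 / 3.1535e-22
= 2.1012e-12 m

2.1012e-12


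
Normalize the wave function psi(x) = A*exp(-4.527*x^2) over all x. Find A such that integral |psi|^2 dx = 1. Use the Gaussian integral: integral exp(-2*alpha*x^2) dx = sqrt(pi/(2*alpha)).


integral |psi|^2 dx = A^2 * sqrt(pi/(2*alpha)) = 1
A^2 = sqrt(2*alpha/pi)
= sqrt(2 * 4.527 / pi)
= 1.697639
A = sqrt(1.697639)
= 1.3029

1.3029


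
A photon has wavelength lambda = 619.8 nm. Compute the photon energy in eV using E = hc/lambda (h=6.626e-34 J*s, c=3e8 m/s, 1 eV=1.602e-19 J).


E = hc / lambda
= (6.626e-34)(3e8) / (619.8e-9)
= 1.9878e-25 / 6.1980e-07
= 3.2072e-19 J
Converting to eV: 3.2072e-19 / 1.602e-19
= 2.002 eV

2.002


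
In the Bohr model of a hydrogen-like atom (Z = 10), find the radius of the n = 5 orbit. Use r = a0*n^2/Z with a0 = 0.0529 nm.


r = a0 * n^2 / Z
= 0.0529 * 5^2 / 10
= 0.0529 * 25 / 10
= 0.1323 nm

0.1323


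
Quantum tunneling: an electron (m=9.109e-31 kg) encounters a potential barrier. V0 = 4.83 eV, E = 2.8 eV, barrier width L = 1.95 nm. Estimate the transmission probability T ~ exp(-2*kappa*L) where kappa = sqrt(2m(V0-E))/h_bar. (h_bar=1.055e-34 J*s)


V0 - E = 2.03 eV = 3.2521e-19 J
kappa = sqrt(2 * m * (V0-E)) / h_bar
= sqrt(2 * 9.109e-31 * 3.2521e-19) / 1.055e-34
= 7.2959e+09 /m
2*kappa*L = 2 * 7.2959e+09 * 1.95e-9
= 28.4539
T = exp(-28.4539) = 4.391664e-13

4.391664e-13


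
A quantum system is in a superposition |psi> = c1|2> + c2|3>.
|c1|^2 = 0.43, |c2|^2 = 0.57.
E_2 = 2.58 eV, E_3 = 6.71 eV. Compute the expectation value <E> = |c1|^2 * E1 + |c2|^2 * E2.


<E> = |c1|^2 * E1 + |c2|^2 * E2
= 0.43 * 2.58 + 0.57 * 6.71
= 1.1094 + 3.8247
= 4.9341 eV

4.9341


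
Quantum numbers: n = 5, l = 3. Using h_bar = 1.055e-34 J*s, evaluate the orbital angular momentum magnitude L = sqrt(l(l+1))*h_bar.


L = sqrt(l*(l+1)) * h_bar
= sqrt(3 * 4) * 1.055e-34
= sqrt(12) * 1.055e-34
= 3.4641 * 1.055e-34
= 3.6546e-34 J*s

3.6546e-34


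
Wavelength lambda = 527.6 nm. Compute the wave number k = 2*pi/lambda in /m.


k = 2 * pi / lambda
= 6.2832 / (527.6e-9)
= 6.2832 / 5.2760e-07
= 1.1909e+07 /m

1.1909e+07


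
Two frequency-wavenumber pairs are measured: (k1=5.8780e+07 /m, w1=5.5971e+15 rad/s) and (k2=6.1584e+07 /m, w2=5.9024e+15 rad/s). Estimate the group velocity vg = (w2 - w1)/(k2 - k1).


vg = (w2 - w1) / (k2 - k1)
= (5.9024e+15 - 5.5971e+15) / (6.1584e+07 - 5.8780e+07)
= 3.0530e+14 / 2.8040e+06
= 1.0888e+08 m/s

1.0888e+08


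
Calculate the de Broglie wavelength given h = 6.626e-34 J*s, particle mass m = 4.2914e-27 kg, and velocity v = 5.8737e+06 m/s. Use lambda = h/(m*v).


lambda = h / (m * v)
= 6.626e-34 / (4.2914e-27 * 5.8737e+06)
= 6.626e-34 / 2.5206e-20
= 2.6287e-14 m

2.6287e-14


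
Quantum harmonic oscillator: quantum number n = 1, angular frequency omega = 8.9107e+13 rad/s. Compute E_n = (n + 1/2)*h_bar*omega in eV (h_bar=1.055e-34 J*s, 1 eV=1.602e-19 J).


E = (n + 1/2) * h_bar * omega
= (1 + 0.5) * 1.055e-34 * 8.9107e+13
= 1.5 * 9.4008e-21
= 1.4101e-20 J
= 0.088 eV

0.088


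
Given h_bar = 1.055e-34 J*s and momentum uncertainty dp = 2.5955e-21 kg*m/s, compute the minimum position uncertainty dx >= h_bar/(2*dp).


dx = h_bar / (2 * dp)
= 1.055e-34 / (2 * 2.5955e-21)
= 1.055e-34 / 5.1910e-21
= 2.0324e-14 m

2.0324e-14


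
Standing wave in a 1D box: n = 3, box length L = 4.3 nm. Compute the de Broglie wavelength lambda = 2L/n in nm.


lambda = 2L / n
= 2 * 4.3 / 3
= 8.6 / 3
= 2.8667 nm

2.8667


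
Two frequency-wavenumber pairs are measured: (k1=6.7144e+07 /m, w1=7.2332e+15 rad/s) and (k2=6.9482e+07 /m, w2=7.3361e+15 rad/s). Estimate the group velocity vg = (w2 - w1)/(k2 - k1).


vg = (w2 - w1) / (k2 - k1)
= (7.3361e+15 - 7.2332e+15) / (6.9482e+07 - 6.7144e+07)
= 1.0290e+14 / 2.3380e+06
= 4.4012e+07 m/s

4.4012e+07


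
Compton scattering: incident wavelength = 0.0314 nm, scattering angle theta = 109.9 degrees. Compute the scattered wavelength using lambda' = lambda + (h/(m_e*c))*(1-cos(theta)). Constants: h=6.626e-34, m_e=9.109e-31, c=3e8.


Compton wavelength: h/(m_e*c) = 2.4247e-12 m
d_lambda = 2.4247e-12 * (1 - cos(109.9 deg))
= 2.4247e-12 * 1.34038
= 3.2500e-12 m = 0.00325 nm
lambda' = 0.0314 + 0.00325
= 0.03465 nm

0.03465


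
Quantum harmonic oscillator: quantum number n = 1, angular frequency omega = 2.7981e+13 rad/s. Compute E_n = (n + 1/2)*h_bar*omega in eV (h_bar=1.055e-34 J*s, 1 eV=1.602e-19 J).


E = (n + 1/2) * h_bar * omega
= (1 + 0.5) * 1.055e-34 * 2.7981e+13
= 1.5 * 2.9520e-21
= 4.4280e-21 J
= 0.0276 eV

0.0276


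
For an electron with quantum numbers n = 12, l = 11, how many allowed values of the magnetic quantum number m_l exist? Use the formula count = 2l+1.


m_l ranges from -l to +l in integer steps
So m_l goes from -11 to +11
Count = 2l + 1 = 2*11 + 1
= 23

23


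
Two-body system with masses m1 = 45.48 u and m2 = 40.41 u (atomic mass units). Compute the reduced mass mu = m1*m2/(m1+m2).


mu = m1 * m2 / (m1 + m2)
= 45.48 * 40.41 / (45.48 + 40.41)
= 1837.8468 / 85.89
= 21.3977 u

21.3977


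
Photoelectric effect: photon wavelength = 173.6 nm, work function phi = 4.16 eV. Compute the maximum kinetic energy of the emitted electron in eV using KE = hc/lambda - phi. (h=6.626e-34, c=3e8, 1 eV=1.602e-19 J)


E_photon = hc / lambda
= (6.626e-34)(3e8) / (173.6e-9)
= 1.1450e-18 J
= 7.1476 eV
KE = E_photon - phi
= 7.1476 - 4.16
= 2.9876 eV

2.9876


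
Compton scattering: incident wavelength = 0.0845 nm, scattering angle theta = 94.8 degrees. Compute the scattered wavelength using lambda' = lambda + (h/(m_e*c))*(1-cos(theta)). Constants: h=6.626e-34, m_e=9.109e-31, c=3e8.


Compton wavelength: h/(m_e*c) = 2.4247e-12 m
d_lambda = 2.4247e-12 * (1 - cos(94.8 deg))
= 2.4247e-12 * 1.083678
= 2.6276e-12 m = 0.002628 nm
lambda' = 0.0845 + 0.002628
= 0.087128 nm

0.087128


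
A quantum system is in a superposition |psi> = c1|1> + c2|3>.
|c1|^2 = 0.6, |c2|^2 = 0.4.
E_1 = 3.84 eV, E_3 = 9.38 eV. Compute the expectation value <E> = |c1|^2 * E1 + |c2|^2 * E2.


<E> = |c1|^2 * E1 + |c2|^2 * E2
= 0.6 * 3.84 + 0.4 * 9.38
= 2.304 + 3.752
= 6.056 eV

6.056


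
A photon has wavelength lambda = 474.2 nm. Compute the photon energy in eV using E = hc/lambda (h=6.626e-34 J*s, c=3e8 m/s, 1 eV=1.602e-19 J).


E = hc / lambda
= (6.626e-34)(3e8) / (474.2e-9)
= 1.9878e-25 / 4.7420e-07
= 4.1919e-19 J
Converting to eV: 4.1919e-19 / 1.602e-19
= 2.6167 eV

2.6167


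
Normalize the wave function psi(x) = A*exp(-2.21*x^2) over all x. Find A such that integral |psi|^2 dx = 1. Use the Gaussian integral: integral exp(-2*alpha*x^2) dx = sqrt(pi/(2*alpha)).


integral |psi|^2 dx = A^2 * sqrt(pi/(2*alpha)) = 1
A^2 = sqrt(2*alpha/pi)
= sqrt(2 * 2.21 / pi)
= 1.186141
A = sqrt(1.186141)
= 1.0891

1.0891


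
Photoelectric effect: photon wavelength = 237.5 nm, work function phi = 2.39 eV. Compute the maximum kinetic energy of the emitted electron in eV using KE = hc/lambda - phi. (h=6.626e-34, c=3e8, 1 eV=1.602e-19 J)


E_photon = hc / lambda
= (6.626e-34)(3e8) / (237.5e-9)
= 8.3697e-19 J
= 5.2245 eV
KE = E_photon - phi
= 5.2245 - 2.39
= 2.8345 eV

2.8345


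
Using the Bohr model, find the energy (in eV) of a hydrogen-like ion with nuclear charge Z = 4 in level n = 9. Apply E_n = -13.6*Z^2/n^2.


E_n = -13.6 * Z^2 / n^2
= -13.6 * 4^2 / 9^2
= -13.6 * 16 / 81
= -2.6864 eV

-2.6864


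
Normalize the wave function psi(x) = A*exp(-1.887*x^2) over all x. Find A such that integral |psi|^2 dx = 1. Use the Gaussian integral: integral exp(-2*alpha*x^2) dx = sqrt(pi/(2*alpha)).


integral |psi|^2 dx = A^2 * sqrt(pi/(2*alpha)) = 1
A^2 = sqrt(2*alpha/pi)
= sqrt(2 * 1.887 / pi)
= 1.096039
A = sqrt(1.096039)
= 1.0469

1.0469


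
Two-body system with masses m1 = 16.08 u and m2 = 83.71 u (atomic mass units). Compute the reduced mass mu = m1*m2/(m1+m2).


mu = m1 * m2 / (m1 + m2)
= 16.08 * 83.71 / (16.08 + 83.71)
= 1346.0568 / 99.79
= 13.4889 u

13.4889


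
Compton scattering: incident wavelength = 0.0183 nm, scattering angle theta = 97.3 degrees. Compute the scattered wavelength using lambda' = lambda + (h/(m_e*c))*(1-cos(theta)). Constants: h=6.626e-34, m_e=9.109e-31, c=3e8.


Compton wavelength: h/(m_e*c) = 2.4247e-12 m
d_lambda = 2.4247e-12 * (1 - cos(97.3 deg))
= 2.4247e-12 * 1.127065
= 2.7328e-12 m = 0.002733 nm
lambda' = 0.0183 + 0.002733
= 0.021033 nm

0.021033


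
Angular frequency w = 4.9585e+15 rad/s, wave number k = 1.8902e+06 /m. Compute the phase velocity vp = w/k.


vp = w / k
= 4.9585e+15 / 1.8902e+06
= 2.6233e+09 m/s

2.6233e+09


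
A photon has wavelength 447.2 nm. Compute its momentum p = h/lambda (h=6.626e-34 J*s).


p = h / lambda
= 6.626e-34 / (447.2e-9)
= 6.626e-34 / 4.4720e-07
= 1.4817e-27 kg*m/s

1.4817e-27


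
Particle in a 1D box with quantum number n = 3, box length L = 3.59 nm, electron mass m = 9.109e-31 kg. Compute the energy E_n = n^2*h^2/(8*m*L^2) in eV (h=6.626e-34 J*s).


E = n^2 * h^2 / (8 * m * L^2)
= 3^2 * (6.626e-34)^2 / (8 * 9.109e-31 * (3.59e-9)^2)
= 9 * 4.3904e-67 / (8 * 9.109e-31 * 1.2888e-17)
= 4.2072e-20 J
= 0.2626 eV

0.2626


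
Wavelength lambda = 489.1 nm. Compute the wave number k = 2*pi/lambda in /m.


k = 2 * pi / lambda
= 6.2832 / (489.1e-9)
= 6.2832 / 4.8910e-07
= 1.2846e+07 /m

1.2846e+07


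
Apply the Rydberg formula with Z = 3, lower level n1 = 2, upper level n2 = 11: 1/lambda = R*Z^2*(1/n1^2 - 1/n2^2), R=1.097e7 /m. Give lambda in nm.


1/lambda = R * Z^2 * (1/n1^2 - 1/n2^2)
= 1.097e7 * 3^2 * (1/2^2 - 1/11^2)
= 1.097e7 * 9 * (0.25 - 0.008264)
= 2.3867e+07 /m
lambda = 1 / 2.3867e+07
= 41.8996 nm

41.8996


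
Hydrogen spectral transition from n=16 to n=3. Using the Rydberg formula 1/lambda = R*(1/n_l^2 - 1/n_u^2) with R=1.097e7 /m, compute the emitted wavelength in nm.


1/lambda = R * (1/n_l^2 - 1/n_u^2)
= 1.097e7 * (1/3^2 - 1/16^2)
= 1.097e7 * (0.111111 - 0.003906)
= 1.097e7 * 0.107205
= 1.1760e+06 /m
lambda = 1 / 1.1760e+06 = 850.3131 nm

850.3131


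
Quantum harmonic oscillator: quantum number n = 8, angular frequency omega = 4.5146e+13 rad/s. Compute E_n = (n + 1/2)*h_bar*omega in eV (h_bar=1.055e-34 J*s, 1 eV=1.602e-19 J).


E = (n + 1/2) * h_bar * omega
= (8 + 0.5) * 1.055e-34 * 4.5146e+13
= 8.5 * 4.7629e-21
= 4.0485e-20 J
= 0.2527 eV

0.2527


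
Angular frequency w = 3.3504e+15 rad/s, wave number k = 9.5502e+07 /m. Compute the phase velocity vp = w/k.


vp = w / k
= 3.3504e+15 / 9.5502e+07
= 3.5082e+07 m/s

3.5082e+07


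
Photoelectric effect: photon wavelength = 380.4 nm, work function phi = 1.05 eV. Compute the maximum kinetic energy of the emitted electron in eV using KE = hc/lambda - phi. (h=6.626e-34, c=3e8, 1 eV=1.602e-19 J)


E_photon = hc / lambda
= (6.626e-34)(3e8) / (380.4e-9)
= 5.2256e-19 J
= 3.2619 eV
KE = E_photon - phi
= 3.2619 - 1.05
= 2.2119 eV

2.2119


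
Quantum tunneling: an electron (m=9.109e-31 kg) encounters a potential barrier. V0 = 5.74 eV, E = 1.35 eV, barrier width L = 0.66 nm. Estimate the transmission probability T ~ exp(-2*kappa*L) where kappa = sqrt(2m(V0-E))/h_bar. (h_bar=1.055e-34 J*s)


V0 - E = 4.39 eV = 7.0328e-19 J
kappa = sqrt(2 * m * (V0-E)) / h_bar
= sqrt(2 * 9.109e-31 * 7.0328e-19) / 1.055e-34
= 1.0729e+10 /m
2*kappa*L = 2 * 1.0729e+10 * 0.66e-9
= 14.1624
T = exp(-14.1624) = 7.069185e-07

7.069185e-07


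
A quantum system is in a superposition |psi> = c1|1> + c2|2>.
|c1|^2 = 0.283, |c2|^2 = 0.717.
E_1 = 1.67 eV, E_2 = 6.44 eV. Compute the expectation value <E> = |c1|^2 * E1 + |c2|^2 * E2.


<E> = |c1|^2 * E1 + |c2|^2 * E2
= 0.283 * 1.67 + 0.717 * 6.44
= 0.4726 + 4.6175
= 5.0901 eV

5.0901


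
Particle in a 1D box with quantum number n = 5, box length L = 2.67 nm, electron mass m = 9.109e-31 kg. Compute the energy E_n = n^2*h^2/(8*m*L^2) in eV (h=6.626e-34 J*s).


E = n^2 * h^2 / (8 * m * L^2)
= 5^2 * (6.626e-34)^2 / (8 * 9.109e-31 * (2.67e-9)^2)
= 25 * 4.3904e-67 / (8 * 9.109e-31 * 7.1289e-18)
= 2.1128e-19 J
= 1.3189 eV

1.3189


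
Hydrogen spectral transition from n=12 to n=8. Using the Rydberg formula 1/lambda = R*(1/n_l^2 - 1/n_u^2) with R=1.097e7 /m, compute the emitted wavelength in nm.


1/lambda = R * (1/n_l^2 - 1/n_u^2)
= 1.097e7 * (1/8^2 - 1/12^2)
= 1.097e7 * (0.015625 - 0.006944)
= 1.097e7 * 0.008681
= 9.5226e+04 /m
lambda = 1 / 9.5226e+04 = 10501.3674 nm

10501.3674


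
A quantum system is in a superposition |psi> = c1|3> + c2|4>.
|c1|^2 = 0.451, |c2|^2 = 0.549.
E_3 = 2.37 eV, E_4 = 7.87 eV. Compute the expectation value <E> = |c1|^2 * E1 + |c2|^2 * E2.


<E> = |c1|^2 * E1 + |c2|^2 * E2
= 0.451 * 2.37 + 0.549 * 7.87
= 1.0689 + 4.3206
= 5.3895 eV

5.3895


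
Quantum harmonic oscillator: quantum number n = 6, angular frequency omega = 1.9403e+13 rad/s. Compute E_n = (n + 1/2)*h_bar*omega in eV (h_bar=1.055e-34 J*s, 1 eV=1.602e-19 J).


E = (n + 1/2) * h_bar * omega
= (6 + 0.5) * 1.055e-34 * 1.9403e+13
= 6.5 * 2.0470e-21
= 1.3306e-20 J
= 0.0831 eV

0.0831


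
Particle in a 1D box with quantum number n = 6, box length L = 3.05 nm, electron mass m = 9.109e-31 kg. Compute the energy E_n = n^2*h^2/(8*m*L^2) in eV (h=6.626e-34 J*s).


E = n^2 * h^2 / (8 * m * L^2)
= 6^2 * (6.626e-34)^2 / (8 * 9.109e-31 * (3.05e-9)^2)
= 36 * 4.3904e-67 / (8 * 9.109e-31 * 9.3025e-18)
= 2.3316e-19 J
= 1.4554 eV

1.4554


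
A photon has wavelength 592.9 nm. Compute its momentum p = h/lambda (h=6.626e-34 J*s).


p = h / lambda
= 6.626e-34 / (592.9e-9)
= 6.626e-34 / 5.9290e-07
= 1.1176e-27 kg*m/s

1.1176e-27


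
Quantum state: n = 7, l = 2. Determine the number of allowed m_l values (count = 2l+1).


m_l ranges from -l to +l in integer steps
So m_l goes from -2 to +2
Count = 2l + 1 = 2*2 + 1
= 5

5


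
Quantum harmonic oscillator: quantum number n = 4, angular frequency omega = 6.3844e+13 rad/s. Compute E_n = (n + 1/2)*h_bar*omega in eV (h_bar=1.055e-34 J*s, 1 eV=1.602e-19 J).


E = (n + 1/2) * h_bar * omega
= (4 + 0.5) * 1.055e-34 * 6.3844e+13
= 4.5 * 6.7355e-21
= 3.0310e-20 J
= 0.1892 eV

0.1892


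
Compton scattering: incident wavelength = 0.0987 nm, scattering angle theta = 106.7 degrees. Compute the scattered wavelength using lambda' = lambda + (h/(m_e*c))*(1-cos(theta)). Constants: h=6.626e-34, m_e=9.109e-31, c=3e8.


Compton wavelength: h/(m_e*c) = 2.4247e-12 m
d_lambda = 2.4247e-12 * (1 - cos(106.7 deg))
= 2.4247e-12 * 1.287361
= 3.1215e-12 m = 0.003121 nm
lambda' = 0.0987 + 0.003121
= 0.101821 nm

0.101821


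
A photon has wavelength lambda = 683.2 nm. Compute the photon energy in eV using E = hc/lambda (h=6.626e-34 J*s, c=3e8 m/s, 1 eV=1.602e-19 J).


E = hc / lambda
= (6.626e-34)(3e8) / (683.2e-9)
= 1.9878e-25 / 6.8320e-07
= 2.9095e-19 J
Converting to eV: 2.9095e-19 / 1.602e-19
= 1.8162 eV

1.8162


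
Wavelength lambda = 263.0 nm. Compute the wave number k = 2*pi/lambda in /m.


k = 2 * pi / lambda
= 6.2832 / (263.0e-9)
= 6.2832 / 2.6300e-07
= 2.3890e+07 /m

2.3890e+07


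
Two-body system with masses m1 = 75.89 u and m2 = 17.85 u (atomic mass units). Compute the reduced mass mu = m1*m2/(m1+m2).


mu = m1 * m2 / (m1 + m2)
= 75.89 * 17.85 / (75.89 + 17.85)
= 1354.6365 / 93.74
= 14.451 u

14.451


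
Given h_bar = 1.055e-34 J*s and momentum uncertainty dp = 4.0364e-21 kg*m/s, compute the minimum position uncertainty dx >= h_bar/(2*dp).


dx = h_bar / (2 * dp)
= 1.055e-34 / (2 * 4.0364e-21)
= 1.055e-34 / 8.0728e-21
= 1.3069e-14 m

1.3069e-14


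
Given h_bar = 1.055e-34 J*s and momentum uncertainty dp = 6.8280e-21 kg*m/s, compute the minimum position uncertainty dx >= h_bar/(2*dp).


dx = h_bar / (2 * dp)
= 1.055e-34 / (2 * 6.8280e-21)
= 1.055e-34 / 1.3656e-20
= 7.7255e-15 m

7.7255e-15


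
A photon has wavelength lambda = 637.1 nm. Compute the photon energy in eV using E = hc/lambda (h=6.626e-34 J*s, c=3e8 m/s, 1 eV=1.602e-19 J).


E = hc / lambda
= (6.626e-34)(3e8) / (637.1e-9)
= 1.9878e-25 / 6.3710e-07
= 3.1201e-19 J
Converting to eV: 3.1201e-19 / 1.602e-19
= 1.9476 eV

1.9476


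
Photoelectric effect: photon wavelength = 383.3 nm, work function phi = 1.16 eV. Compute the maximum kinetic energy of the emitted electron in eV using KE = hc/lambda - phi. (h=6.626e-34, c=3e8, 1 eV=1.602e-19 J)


E_photon = hc / lambda
= (6.626e-34)(3e8) / (383.3e-9)
= 5.1860e-19 J
= 3.2372 eV
KE = E_photon - phi
= 3.2372 - 1.16
= 2.0772 eV

2.0772


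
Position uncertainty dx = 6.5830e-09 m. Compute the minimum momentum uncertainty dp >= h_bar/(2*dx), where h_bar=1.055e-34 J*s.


dp = h_bar / (2 * dx)
= 1.055e-34 / (2 * 6.5830e-09)
= 1.055e-34 / 1.3166e-08
= 8.0131e-27 kg*m/s

8.0131e-27


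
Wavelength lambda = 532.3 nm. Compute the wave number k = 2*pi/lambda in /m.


k = 2 * pi / lambda
= 6.2832 / (532.3e-9)
= 6.2832 / 5.3230e-07
= 1.1804e+07 /m

1.1804e+07


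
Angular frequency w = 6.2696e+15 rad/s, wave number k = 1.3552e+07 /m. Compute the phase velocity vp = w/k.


vp = w / k
= 6.2696e+15 / 1.3552e+07
= 4.6263e+08 m/s

4.6263e+08


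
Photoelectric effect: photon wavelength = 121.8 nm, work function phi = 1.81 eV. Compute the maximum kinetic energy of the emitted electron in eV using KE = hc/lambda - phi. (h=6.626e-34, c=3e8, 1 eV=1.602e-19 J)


E_photon = hc / lambda
= (6.626e-34)(3e8) / (121.8e-9)
= 1.6320e-18 J
= 10.1874 eV
KE = E_photon - phi
= 10.1874 - 1.81
= 8.3774 eV

8.3774


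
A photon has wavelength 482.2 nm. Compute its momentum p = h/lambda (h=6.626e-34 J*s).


p = h / lambda
= 6.626e-34 / (482.2e-9)
= 6.626e-34 / 4.8220e-07
= 1.3741e-27 kg*m/s

1.3741e-27


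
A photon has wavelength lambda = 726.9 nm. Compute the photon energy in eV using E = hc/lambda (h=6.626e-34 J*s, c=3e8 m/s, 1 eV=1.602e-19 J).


E = hc / lambda
= (6.626e-34)(3e8) / (726.9e-9)
= 1.9878e-25 / 7.2690e-07
= 2.7346e-19 J
Converting to eV: 2.7346e-19 / 1.602e-19
= 1.707 eV

1.707


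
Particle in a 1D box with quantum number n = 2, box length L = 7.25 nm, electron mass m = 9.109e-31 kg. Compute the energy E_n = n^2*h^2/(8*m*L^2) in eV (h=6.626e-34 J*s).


E = n^2 * h^2 / (8 * m * L^2)
= 2^2 * (6.626e-34)^2 / (8 * 9.109e-31 * (7.25e-9)^2)
= 4 * 4.3904e-67 / (8 * 9.109e-31 * 5.2563e-17)
= 4.5849e-21 J
= 0.0286 eV

0.0286


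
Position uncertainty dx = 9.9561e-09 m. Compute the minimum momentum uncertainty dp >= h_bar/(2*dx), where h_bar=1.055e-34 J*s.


dp = h_bar / (2 * dx)
= 1.055e-34 / (2 * 9.9561e-09)
= 1.055e-34 / 1.9912e-08
= 5.2983e-27 kg*m/s

5.2983e-27


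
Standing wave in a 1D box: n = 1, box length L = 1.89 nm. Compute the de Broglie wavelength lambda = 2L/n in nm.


lambda = 2L / n
= 2 * 1.89 / 1
= 3.78 / 1
= 3.78 nm

3.78


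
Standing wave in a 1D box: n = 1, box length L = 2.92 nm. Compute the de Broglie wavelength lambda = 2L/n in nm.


lambda = 2L / n
= 2 * 2.92 / 1
= 5.84 / 1
= 5.84 nm

5.84


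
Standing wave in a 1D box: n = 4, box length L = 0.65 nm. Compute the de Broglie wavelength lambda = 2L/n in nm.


lambda = 2L / n
= 2 * 0.65 / 4
= 1.3 / 4
= 0.325 nm

0.325


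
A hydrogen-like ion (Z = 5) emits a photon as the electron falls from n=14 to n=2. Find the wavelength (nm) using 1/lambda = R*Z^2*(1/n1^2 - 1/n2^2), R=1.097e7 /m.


1/lambda = R * Z^2 * (1/n1^2 - 1/n2^2)
= 1.097e7 * 5^2 * (1/2^2 - 1/14^2)
= 1.097e7 * 25 * (0.25 - 0.005102)
= 6.7163e+07 /m
lambda = 1 / 6.7163e+07
= 14.8891 nm

14.8891


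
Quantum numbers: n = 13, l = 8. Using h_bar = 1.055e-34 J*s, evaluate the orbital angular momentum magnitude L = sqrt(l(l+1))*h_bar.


L = sqrt(l*(l+1)) * h_bar
= sqrt(8 * 9) * 1.055e-34
= sqrt(72) * 1.055e-34
= 8.4853 * 1.055e-34
= 8.9520e-34 J*s

8.9520e-34


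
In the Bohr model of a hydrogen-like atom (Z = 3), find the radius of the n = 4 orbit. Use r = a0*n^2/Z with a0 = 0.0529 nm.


r = a0 * n^2 / Z
= 0.0529 * 4^2 / 3
= 0.0529 * 16 / 3
= 0.2821 nm

0.2821


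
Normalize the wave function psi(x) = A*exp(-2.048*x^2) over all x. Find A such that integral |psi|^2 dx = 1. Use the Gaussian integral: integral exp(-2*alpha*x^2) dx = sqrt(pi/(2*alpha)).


integral |psi|^2 dx = A^2 * sqrt(pi/(2*alpha)) = 1
A^2 = sqrt(2*alpha/pi)
= sqrt(2 * 2.048 / pi)
= 1.141839
A = sqrt(1.141839)
= 1.0686

1.0686


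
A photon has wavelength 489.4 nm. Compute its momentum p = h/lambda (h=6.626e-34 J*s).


p = h / lambda
= 6.626e-34 / (489.4e-9)
= 6.626e-34 / 4.8940e-07
= 1.3539e-27 kg*m/s

1.3539e-27


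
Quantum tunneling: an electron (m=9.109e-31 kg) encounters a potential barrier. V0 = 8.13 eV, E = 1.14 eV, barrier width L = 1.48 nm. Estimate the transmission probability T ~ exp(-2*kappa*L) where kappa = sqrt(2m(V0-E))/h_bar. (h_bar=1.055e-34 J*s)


V0 - E = 6.99 eV = 1.1198e-18 J
kappa = sqrt(2 * m * (V0-E)) / h_bar
= sqrt(2 * 9.109e-31 * 1.1198e-18) / 1.055e-34
= 1.3538e+10 /m
2*kappa*L = 2 * 1.3538e+10 * 1.48e-9
= 40.0737
T = exp(-40.0737) = 3.946510e-18

3.946510e-18


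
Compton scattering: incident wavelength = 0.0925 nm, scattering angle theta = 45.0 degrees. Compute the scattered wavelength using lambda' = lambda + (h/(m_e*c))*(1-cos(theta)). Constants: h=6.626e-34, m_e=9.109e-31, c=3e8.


Compton wavelength: h/(m_e*c) = 2.4247e-12 m
d_lambda = 2.4247e-12 * (1 - cos(45.0 deg))
= 2.4247e-12 * 0.292893
= 7.1018e-13 m = 0.00071 nm
lambda' = 0.0925 + 0.00071
= 0.09321 nm

0.09321


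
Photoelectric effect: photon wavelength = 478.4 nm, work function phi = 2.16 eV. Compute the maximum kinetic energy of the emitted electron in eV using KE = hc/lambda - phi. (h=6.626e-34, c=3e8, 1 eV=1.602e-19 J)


E_photon = hc / lambda
= (6.626e-34)(3e8) / (478.4e-9)
= 4.1551e-19 J
= 2.5937 eV
KE = E_photon - phi
= 2.5937 - 2.16
= 0.4337 eV

0.4337


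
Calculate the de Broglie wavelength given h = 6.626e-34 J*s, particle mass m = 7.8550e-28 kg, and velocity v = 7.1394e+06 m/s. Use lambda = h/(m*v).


lambda = h / (m * v)
= 6.626e-34 / (7.8550e-28 * 7.1394e+06)
= 6.626e-34 / 5.6080e-21
= 1.1815e-13 m

1.1815e-13


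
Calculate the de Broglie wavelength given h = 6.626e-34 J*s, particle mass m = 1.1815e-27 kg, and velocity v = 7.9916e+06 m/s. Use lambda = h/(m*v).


lambda = h / (m * v)
= 6.626e-34 / (1.1815e-27 * 7.9916e+06)
= 6.626e-34 / 9.4421e-21
= 7.0175e-14 m

7.0175e-14


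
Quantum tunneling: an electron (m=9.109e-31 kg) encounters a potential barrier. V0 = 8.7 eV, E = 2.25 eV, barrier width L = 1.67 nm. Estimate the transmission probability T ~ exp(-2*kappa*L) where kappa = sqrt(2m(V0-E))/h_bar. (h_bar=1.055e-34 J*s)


V0 - E = 6.45 eV = 1.0333e-18 J
kappa = sqrt(2 * m * (V0-E)) / h_bar
= sqrt(2 * 9.109e-31 * 1.0333e-18) / 1.055e-34
= 1.3005e+10 /m
2*kappa*L = 2 * 1.3005e+10 * 1.67e-9
= 43.4366
T = exp(-43.4366) = 1.366909e-19

1.366909e-19


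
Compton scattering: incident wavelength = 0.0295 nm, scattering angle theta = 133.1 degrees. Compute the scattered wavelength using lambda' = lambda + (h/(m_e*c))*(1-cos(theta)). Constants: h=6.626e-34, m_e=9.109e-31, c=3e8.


Compton wavelength: h/(m_e*c) = 2.4247e-12 m
d_lambda = 2.4247e-12 * (1 - cos(133.1 deg))
= 2.4247e-12 * 1.683274
= 4.0814e-12 m = 0.004081 nm
lambda' = 0.0295 + 0.004081
= 0.033581 nm

0.033581


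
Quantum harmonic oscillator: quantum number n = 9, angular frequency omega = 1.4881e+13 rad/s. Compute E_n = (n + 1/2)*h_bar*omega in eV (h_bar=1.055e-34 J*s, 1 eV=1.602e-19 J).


E = (n + 1/2) * h_bar * omega
= (9 + 0.5) * 1.055e-34 * 1.4881e+13
= 9.5 * 1.5699e-21
= 1.4914e-20 J
= 0.0931 eV

0.0931


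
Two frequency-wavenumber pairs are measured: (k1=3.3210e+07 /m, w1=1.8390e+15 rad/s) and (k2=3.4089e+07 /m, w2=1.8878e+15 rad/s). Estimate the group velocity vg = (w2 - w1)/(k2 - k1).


vg = (w2 - w1) / (k2 - k1)
= (1.8878e+15 - 1.8390e+15) / (3.4089e+07 - 3.3210e+07)
= 4.8800e+13 / 8.7900e+05
= 5.5518e+07 m/s

5.5518e+07


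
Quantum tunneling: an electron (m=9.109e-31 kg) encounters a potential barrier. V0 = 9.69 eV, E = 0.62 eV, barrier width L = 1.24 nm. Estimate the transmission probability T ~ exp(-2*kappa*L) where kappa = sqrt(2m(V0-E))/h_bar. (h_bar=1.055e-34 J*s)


V0 - E = 9.07 eV = 1.4530e-18 J
kappa = sqrt(2 * m * (V0-E)) / h_bar
= sqrt(2 * 9.109e-31 * 1.4530e-18) / 1.055e-34
= 1.5422e+10 /m
2*kappa*L = 2 * 1.5422e+10 * 1.24e-9
= 38.2459
T = exp(-38.2459) = 2.454893e-17

2.454893e-17
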